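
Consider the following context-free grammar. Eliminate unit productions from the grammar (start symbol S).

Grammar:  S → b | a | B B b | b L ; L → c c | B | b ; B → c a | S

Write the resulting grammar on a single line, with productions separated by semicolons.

S → b | a | B B b | b L; L → c c | b | c a | a | B B b | b L; B → c a | b | a | B B b | b L

Unit pairs: B ⇒* {S}; L ⇒* {B, S}.
For every A with A ⇒* B via unit rules, add B's non-unit alternatives to A; then delete every rule of the form X → Y.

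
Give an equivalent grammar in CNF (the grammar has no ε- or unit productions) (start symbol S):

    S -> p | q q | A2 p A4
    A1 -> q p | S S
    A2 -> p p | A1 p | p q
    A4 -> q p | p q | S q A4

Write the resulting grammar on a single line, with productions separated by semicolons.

S -> p | X1 X1 | A2 Y1; A1 -> X1 X2 | S S; A2 -> X2 X2 | A1 X2 | X2 X1; A4 -> X1 X2 | X2 X1 | S Y2; X1 -> q; X2 -> p; Y1 -> X2 A4; Y2 -> X1 A4

Introduce a nonterminal for each terminal appearing in a rule of length ≥ 2: X1 → q, X2 → p.
Binarize each right-hand side of length ≥ 3 by chaining fresh nonterminals (Y1, Y2, …): affected rules were S → A2 X2 A4; A4 → S X1 A4.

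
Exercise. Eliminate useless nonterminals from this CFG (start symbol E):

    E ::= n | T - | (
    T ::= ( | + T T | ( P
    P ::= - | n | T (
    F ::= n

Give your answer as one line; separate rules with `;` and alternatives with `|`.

Generating nonterminals: {E, F, P, T}.
Reachable from E after that: {E, P, T}.
Removed useless symbols: {F} and every production mentioning them.

E ::= n | T - | (; T ::= ( | + T T | ( P; P ::= - | n | T (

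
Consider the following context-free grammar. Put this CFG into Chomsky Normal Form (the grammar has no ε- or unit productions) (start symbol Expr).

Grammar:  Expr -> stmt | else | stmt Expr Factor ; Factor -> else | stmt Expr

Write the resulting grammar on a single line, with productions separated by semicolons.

Introduce a nonterminal for each terminal appearing in a rule of length ≥ 2: X1 → stmt.
Binarize each right-hand side of length ≥ 3 by chaining fresh nonterminals (Y1, Y2, …): affected rules were Expr → X1 Expr Factor.

Expr -> stmt | else | X1 Y1; Factor -> else | X1 Expr; X1 -> stmt; Y1 -> Expr Factor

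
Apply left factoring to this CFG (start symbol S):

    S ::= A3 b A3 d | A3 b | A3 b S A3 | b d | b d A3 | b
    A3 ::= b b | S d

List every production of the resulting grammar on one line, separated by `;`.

S has alternatives sharing prefix 'A3 b': factor to S → A3 b S' with S' → A3 d | ε | S A3.
S has alternatives sharing prefix 'b': factor to S → b S'' with S'' → d | d A3 | ε.
S'' has alternatives sharing prefix 'd': factor to S'' → d S''' with S''' → ε | A3.

S ::= A3 b S' | b S''; A3 ::= b b | S d; S' ::= A3 d | epsilon | S A3; S'' ::= epsilon | d S'''; S''' ::= epsilon | A3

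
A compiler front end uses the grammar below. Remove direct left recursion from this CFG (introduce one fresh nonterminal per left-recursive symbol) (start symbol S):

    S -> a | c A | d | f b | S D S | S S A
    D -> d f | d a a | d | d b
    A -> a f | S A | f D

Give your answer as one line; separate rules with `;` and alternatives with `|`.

S is directly left-recursive.
For S: α = {D S, S A}, β = {a, c A, d, f b}. Rewrite as S → β S' and S' → α S' | ε.

S -> a S' | c A S' | d S' | f b S'; D -> d f | d a a | d | d b; A -> a f | S A | f D; S' -> D S S' | S A S' | ε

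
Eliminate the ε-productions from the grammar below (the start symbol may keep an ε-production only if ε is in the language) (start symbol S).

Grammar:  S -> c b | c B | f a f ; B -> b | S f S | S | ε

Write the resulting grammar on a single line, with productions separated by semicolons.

The nullable symbols are {B}.
ε ∉ L(G), so no ε-production is kept.
For each production, add variants omitting each subset of nullable occurrences: S → c B gives c B | c.

S -> c b | c B | c | f a f; B -> b | S f S | S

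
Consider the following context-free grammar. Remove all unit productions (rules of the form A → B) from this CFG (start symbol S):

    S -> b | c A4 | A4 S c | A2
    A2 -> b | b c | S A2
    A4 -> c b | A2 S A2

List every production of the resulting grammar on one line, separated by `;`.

Unit pairs: S ⇒* {A2}.
For each unit pair (A, B), copy every non-unit production of B to A, then drop all unit productions.

S -> b | b c | S A2 | c A4 | A4 S c; A2 -> b | b c | S A2; A4 -> c b | A2 S A2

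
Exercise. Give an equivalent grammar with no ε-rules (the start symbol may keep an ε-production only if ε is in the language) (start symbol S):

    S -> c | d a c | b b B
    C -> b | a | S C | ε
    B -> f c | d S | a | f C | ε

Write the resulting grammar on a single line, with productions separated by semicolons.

Nullable nonterminals: {B, C}.
ε ∉ L(G), so no ε-production is kept.
Add the nullable-subset variants: S → b b B gives b b B | b b. C → S C gives S C | S. B → f C gives f C | f.

S -> c | d a c | b b B | b b; C -> b | a | S C | S; B -> f c | d S | a | f C | f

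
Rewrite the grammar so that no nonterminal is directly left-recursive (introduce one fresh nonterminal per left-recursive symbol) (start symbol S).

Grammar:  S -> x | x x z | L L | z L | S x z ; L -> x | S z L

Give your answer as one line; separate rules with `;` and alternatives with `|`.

Directly left-recursive nonterminal: S.
For S: α = {x z}, β = {x, x x z, L L, z L}. Rewrite as S → β S' and S' → α S' | ε.

S -> x S' | x x z S' | L L S' | z L S'; L -> x | S z L; S' -> x z S' | ε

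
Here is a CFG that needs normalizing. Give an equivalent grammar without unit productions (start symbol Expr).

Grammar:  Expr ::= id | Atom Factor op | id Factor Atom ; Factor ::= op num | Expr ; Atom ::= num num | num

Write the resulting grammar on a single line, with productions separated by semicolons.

Unit pairs: Factor ⇒* {Expr}.
Replace each nonterminal's rules with the union of the non-unit rules of every nonterminal it unit-derives.

Expr ::= id | Atom Factor op | id Factor Atom; Factor ::= op num | id | Atom Factor op | id Factor Atom; Atom ::= num num | num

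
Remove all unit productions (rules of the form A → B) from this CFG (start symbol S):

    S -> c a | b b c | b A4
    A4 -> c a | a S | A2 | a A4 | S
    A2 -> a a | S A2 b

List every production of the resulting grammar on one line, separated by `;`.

S -> c a | b b c | b A4; A4 -> c a | a S | a A4 | a a | S A2 b | b b c | b A4; A2 -> a a | S A2 b

Unit pairs: A4 ⇒* {A2, S}.
For every A with A ⇒* B via unit rules, add B's non-unit alternatives to A; then delete every rule of the form X → Y.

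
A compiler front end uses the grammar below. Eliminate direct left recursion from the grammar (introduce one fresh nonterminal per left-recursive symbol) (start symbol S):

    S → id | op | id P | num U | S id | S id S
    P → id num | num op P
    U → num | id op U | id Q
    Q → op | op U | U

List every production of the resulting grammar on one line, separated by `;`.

Left recursion appears on S.
For S: α = {id, id S}, β = {id, op, id P, num U}. Rewrite as S → β S' and S' → α S' | ε.

S → id S' | op S' | id P S' | num U S'; P → id num | num op P; U → num | id op U | id Q; Q → op | op U | U; S' → id S' | id S S' | ε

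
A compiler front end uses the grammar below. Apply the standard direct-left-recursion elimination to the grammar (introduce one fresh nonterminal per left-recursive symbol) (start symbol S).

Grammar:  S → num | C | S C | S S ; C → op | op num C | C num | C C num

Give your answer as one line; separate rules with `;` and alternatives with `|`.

S → num S' | C S'; C → op C' | op num C C'; S' → C S' | S S' | ε; C' → num C' | C num C' | ε

Directly left-recursive nonterminals: S, C.
For S: α = {C, S}, β = {num, C}. Rewrite as S → β S' and S' → α S' | ε.
For C: α = {num, C num}, β = {op, op num C}. Rewrite as C → β C' and C' → α C' | ε.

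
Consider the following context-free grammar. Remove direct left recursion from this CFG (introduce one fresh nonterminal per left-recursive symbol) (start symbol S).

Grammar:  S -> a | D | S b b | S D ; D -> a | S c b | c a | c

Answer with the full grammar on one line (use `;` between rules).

S is directly left-recursive.
For S: α = {b b, D}, β = {a, D}. Rewrite as S → β S' and S' → α S' | ε.

S -> a S' | D S'; D -> a | S c b | c a | c; S' -> b b S' | D S' | epsilon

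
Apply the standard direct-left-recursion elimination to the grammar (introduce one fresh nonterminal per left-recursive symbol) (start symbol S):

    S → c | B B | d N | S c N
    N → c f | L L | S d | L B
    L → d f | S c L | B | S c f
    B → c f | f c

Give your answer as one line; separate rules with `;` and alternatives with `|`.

S → c S' | B B S' | d N S'; N → c f | L L | S d | L B; L → d f | S c L | B | S c f; B → c f | f c; S' → c N S' | epsilon

Directly left-recursive nonterminal: S.
For S: α = {c N}, β = {c, B B, d N}. Rewrite as S → β S' and S' → α S' | ε.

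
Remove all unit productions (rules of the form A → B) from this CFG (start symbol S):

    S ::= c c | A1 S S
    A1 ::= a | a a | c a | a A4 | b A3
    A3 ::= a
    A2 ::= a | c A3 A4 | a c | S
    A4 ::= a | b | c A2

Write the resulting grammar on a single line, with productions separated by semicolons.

Unit pairs: A2 ⇒* {S}.
For every A with A ⇒* B via unit rules, add B's non-unit alternatives to A; then delete every rule of the form X → Y.

S ::= c c | A1 S S; A1 ::= a | a a | c a | a A4 | b A3; A3 ::= a; A2 ::= a | c A3 A4 | a c | c c | A1 S S; A4 ::= a | b | c A2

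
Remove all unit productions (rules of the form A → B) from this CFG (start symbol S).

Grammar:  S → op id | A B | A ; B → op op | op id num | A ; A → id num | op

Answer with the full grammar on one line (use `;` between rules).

Unit pairs: B ⇒* {A}; S ⇒* {A}.
For each unit pair (A, B), copy every non-unit production of B to A, then drop all unit productions.

S → op id | A B | id num | op; B → op op | op id num | id num | op; A → id num | op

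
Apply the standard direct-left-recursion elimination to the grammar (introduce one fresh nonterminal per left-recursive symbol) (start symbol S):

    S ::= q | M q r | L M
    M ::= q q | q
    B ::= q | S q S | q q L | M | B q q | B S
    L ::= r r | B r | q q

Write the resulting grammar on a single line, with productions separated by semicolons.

S ::= q | M q r | L M; M ::= q q | q; B ::= q B' | S q S B' | q q L B' | M B'; L ::= r r | B r | q q; B' ::= q q B' | S B' | eps

Left recursion appears on B.
For B: α = {q q, S}, β = {q, S q S, q q L, M}. Rewrite as B → β B' and B' → α B' | ε.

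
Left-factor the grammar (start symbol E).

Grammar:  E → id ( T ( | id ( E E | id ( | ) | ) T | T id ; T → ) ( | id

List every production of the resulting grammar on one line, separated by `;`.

E → T id | id ( E' | ) E''; T → ) ( | id; E' → T ( | E E | ε; E'' → ε | T

E has alternatives sharing prefix 'id (': factor to E → id ( E' with E' → T ( | E E | ε.
E has alternatives sharing prefix ')': factor to E → ) E'' with E'' → ε | T.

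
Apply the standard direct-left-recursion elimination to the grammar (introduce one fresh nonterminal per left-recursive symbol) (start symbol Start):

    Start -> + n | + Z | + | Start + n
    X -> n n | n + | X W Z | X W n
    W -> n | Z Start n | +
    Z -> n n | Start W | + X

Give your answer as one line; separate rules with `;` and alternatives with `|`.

Start -> + n Start1 | + Z Start1 | + Start1; X -> n n X1 | n + X1; W -> n | Z Start n | +; Z -> n n | Start W | + X; Start1 -> + n Start1 | ε; X1 -> W Z X1 | W n X1 | ε

Left recursion appears on Start, X.
For Start: α = {+ n}, β = {+ n, + Z, +}. Rewrite as Start → β Start1 and Start1 → α Start1 | ε.
For X: α = {W Z, W n}, β = {n n, n +}. Rewrite as X → β X1 and X1 → α X1 | ε.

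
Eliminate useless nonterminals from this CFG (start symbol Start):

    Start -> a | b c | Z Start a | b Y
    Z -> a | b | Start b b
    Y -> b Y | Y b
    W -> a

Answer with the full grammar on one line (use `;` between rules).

Generating nonterminals: {Start, W, Z}.
Reachable from Start after that: {Start, Z}.
Removed useless symbols: {W, Y} and every production mentioning them.

Start -> a | b c | Z Start a; Z -> a | b | Start b b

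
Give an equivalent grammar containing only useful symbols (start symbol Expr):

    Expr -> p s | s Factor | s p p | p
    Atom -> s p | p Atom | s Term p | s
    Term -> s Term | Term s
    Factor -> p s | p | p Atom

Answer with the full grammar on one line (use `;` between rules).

Generating nonterminals: {Atom, Expr, Factor}.
Reachable from Expr after that: {Atom, Expr, Factor}.
Removed useless symbols: {Term} and every production mentioning them.

Expr -> p s | s Factor | s p p | p; Atom -> s p | p Atom | s; Factor -> p s | p | p Atom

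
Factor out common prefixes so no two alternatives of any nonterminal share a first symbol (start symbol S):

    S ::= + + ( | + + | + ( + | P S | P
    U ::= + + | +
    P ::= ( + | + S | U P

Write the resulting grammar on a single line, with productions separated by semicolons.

S has alternatives sharing prefix '+': factor to S → + S' with S' → + ( | + | ( +.
S has alternatives sharing prefix 'P': factor to S → P S'' with S'' → S | ε.
U has alternatives sharing prefix '+': factor to U → + U' with U' → + | ε.
S' has alternatives sharing prefix '+': factor to S' → + S''' with S''' → ( | ε.

S ::= + S' | P S''; U ::= + U'; P ::= ( + | + S | U P; S' ::= ( + | + S'''; S'' ::= S | ε; U' ::= + | ε; S''' ::= ( | ε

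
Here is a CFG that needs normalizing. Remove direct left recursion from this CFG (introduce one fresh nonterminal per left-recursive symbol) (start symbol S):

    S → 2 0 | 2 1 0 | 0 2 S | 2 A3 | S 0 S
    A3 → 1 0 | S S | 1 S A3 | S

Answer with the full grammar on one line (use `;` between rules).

Directly left-recursive nonterminal: S.
For S: α = {0 S}, β = {2 0, 2 1 0, 0 2 S, 2 A3}. Rewrite as S → β S' and S' → α S' | ε.

S → 2 0 S' | 2 1 0 S' | 0 2 S S' | 2 A3 S'; A3 → 1 0 | S S | 1 S A3 | S; S' → 0 S S' | ε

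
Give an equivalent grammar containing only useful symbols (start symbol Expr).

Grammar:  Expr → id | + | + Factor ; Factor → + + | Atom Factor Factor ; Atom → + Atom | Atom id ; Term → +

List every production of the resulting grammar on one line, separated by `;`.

Expr → id | + | + Factor; Factor → + +

Generating nonterminals: {Expr, Factor, Term}.
Reachable from Expr after that: {Expr, Factor}.
Removed useless symbols: {Atom, Term} and every production mentioning them.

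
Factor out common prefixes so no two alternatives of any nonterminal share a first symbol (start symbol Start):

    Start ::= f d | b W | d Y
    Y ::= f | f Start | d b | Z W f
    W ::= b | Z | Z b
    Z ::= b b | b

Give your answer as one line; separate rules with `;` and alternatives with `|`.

Y has alternatives sharing prefix 'f': factor to Y → f Y1 with Y1 → ε | Start.
W has alternatives sharing prefix 'Z': factor to W → Z W1 with W1 → ε | b.
Z has alternatives sharing prefix 'b': factor to Z → b Z1 with Z1 → b | ε.

Start ::= f d | b W | d Y; Y ::= d b | Z W f | f Y1; W ::= b | Z W1; Z ::= b Z1; Y1 ::= ε | Start; W1 ::= ε | b; Z1 ::= b | ε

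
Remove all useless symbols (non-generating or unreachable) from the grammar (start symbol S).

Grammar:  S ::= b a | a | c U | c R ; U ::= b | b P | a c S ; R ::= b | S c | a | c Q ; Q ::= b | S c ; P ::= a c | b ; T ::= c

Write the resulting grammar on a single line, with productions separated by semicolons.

Generating nonterminals: {P, Q, R, S, T, U}.
Reachable from S after that: {P, Q, R, S, U}.
Removed useless symbols: {T} and every production mentioning them.

S ::= b a | a | c U | c R; U ::= b | b P | a c S; R ::= b | S c | a | c Q; Q ::= b | S c; P ::= a c | b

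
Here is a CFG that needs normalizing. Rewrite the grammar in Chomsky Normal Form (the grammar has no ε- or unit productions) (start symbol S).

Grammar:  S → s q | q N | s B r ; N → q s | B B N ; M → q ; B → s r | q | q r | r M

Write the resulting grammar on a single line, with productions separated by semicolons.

Introduce a nonterminal for each terminal appearing in a rule of length ≥ 2: X1 → s, X2 → q, X3 → r.
Binarize each right-hand side of length ≥ 3 by chaining fresh nonterminals (Y1, Y2, …): affected rules were S → X1 B X3; N → B B N.

S → X1 X2 | X2 N | X1 Y1; N → X2 X1 | B Y2; M → q; B → X1 X3 | q | X2 X3 | X3 M; X1 → s; X2 → q; X3 → r; Y1 → B X3; Y2 → B N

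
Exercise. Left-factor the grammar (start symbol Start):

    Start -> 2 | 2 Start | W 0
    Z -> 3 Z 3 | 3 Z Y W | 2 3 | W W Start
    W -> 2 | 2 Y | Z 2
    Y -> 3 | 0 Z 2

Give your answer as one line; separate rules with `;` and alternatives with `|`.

Start -> W 0 | 2 Start1; Z -> 2 3 | W W Start | 3 Z Z1; W -> Z 2 | 2 W1; Y -> 3 | 0 Z 2; Start1 -> ε | Start; Z1 -> 3 | Y W; W1 -> ε | Y

Start has alternatives sharing prefix '2': factor to Start → 2 Start1 with Start1 → ε | Start.
Z has alternatives sharing prefix '3 Z': factor to Z → 3 Z Z1 with Z1 → 3 | Y W.
W has alternatives sharing prefix '2': factor to W → 2 W1 with W1 → ε | Y.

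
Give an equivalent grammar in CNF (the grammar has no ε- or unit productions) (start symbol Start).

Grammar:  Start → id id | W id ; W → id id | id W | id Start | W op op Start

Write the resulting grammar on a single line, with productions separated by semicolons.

Start → X1 X1 | W X1; W → X1 X1 | X1 W | X1 Start | W Y1; X1 → id; X2 → op; Y1 → X2 Y2; Y2 → X2 Start

Introduce a nonterminal for each terminal appearing in a rule of length ≥ 2: X1 → id, X2 → op.
Binarize each right-hand side of length ≥ 3 by chaining fresh nonterminals (Y1, Y2, …): affected rules were W → W X2 X2 Start.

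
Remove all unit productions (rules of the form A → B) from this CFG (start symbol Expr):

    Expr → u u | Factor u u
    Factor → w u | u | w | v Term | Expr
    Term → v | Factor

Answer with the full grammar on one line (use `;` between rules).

Expr → u u | Factor u u; Factor → w u | u | w | v Term | u u | Factor u u; Term → v | w u | u | w | v Term | u u | Factor u u

Unit pairs: Factor ⇒* {Expr}; Term ⇒* {Expr, Factor}.
Replace each nonterminal's rules with the union of the non-unit rules of every nonterminal it unit-derives.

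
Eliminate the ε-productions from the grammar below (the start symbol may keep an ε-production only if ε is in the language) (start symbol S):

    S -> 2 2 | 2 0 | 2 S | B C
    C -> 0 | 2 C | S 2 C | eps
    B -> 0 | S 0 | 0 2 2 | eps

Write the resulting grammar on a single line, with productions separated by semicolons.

S -> 2 2 | 2 0 | 2 S | 2 | B C | B | C | ε; C -> 0 | 2 C | 2 | S 2 C | S 2; B -> 0 | S 0 | 0 2 2

The nullable symbols are {B, C, S}.
ε ∈ L(G) since S is nullable, so keep S → ε.
For each production, add variants omitting each subset of nullable occurrences: S → 2 S gives 2 S | 2. S → B C gives B C | B | C. C → 2 C gives 2 C | 2. C → S 2 C gives S 2 C | S 2.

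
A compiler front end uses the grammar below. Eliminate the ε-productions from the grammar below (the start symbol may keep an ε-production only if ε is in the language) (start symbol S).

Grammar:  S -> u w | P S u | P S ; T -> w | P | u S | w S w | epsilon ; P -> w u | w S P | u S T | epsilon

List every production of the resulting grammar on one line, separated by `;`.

The nullable symbols are {P, T}.
ε ∉ L(G), so no ε-production is kept.
For each production, add variants omitting each subset of nullable occurrences: S → P S u gives P S u | S u. P → w S P gives w S P | w S. P → u S T gives u S T | u S.

S -> u w | P S u | S u | P S; T -> w | P | u S | w S w; P -> w u | w S P | w S | u S T | u S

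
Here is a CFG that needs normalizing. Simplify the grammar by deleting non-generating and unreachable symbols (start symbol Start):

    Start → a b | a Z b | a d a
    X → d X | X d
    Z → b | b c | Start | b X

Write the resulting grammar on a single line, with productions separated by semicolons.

Start → a b | a Z b | a d a; Z → b | b c | Start

Generating nonterminals: {Start, Z}.
Reachable from Start after that: {Start, Z}.
Removed useless symbols: {X} and every production mentioning them.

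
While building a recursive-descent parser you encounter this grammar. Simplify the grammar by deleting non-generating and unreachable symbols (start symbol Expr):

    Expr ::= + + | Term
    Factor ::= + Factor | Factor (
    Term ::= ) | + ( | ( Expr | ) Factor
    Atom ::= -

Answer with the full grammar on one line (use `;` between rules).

Generating nonterminals: {Atom, Expr, Term}.
Reachable from Expr after that: {Expr, Term}.
Removed useless symbols: {Atom, Factor} and every production mentioning them.

Expr ::= + + | Term; Term ::= ) | + ( | ( Expr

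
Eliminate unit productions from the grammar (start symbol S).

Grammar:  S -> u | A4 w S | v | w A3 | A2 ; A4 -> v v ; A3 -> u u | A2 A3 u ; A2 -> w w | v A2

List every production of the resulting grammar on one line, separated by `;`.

S -> w w | v A2 | u | A4 w S | v | w A3; A4 -> v v; A3 -> u u | A2 A3 u; A2 -> w w | v A2

Unit pairs: S ⇒* {A2}.
Replace each nonterminal's rules with the union of the non-unit rules of every nonterminal it unit-derives.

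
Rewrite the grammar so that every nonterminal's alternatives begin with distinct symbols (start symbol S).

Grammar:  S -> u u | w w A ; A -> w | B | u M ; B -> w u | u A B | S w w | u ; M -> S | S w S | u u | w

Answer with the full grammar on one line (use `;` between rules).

B has alternatives sharing prefix 'u': factor to B → u B' with B' → A B | ε.
M has alternatives sharing prefix 'S': factor to M → S M' with M' → ε | w S.

S -> u u | w w A; A -> w | B | u M; B -> w u | S w w | u B'; M -> u u | w | S M'; B' -> A B | ε; M' -> ε | w S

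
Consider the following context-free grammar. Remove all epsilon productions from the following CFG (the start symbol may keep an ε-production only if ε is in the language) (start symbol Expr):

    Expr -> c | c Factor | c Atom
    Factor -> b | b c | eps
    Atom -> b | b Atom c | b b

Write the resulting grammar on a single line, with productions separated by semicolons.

Nullable nonterminals: {Factor}.
ε ∉ L(G), so no ε-production is kept.

Expr -> c | c Factor | c Atom; Factor -> b | b c; Atom -> b | b Atom c | b b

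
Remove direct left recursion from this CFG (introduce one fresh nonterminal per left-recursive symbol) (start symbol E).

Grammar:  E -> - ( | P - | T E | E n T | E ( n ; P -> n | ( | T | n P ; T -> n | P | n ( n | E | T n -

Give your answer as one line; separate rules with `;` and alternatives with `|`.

E, T are directly left-recursive.
For E: α = {n T, ( n}, β = {- (, P -, T E}. Rewrite as E → β E' and E' → α E' | ε.
For T: α = {n -}, β = {n, P, n ( n, E}. Rewrite as T → β T' and T' → α T' | ε.

E -> - ( E' | P - E' | T E E'; P -> n | ( | T | n P; T -> n T' | P T' | n ( n T' | E T'; E' -> n T E' | ( n E' | ε; T' -> n - T' | ε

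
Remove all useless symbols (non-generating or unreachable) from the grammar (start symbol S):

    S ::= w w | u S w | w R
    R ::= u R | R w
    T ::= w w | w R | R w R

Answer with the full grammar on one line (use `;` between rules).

S ::= w w | u S w

Generating nonterminals: {S, T}.
Reachable from S after that: {S}.
Removed useless symbols: {R, T} and every production mentioning them.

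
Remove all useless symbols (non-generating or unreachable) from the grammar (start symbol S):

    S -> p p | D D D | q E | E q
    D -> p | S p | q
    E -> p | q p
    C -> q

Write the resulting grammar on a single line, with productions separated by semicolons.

S -> p p | D D D | q E | E q; D -> p | S p | q; E -> p | q p

Generating nonterminals: {C, D, E, S}.
Reachable from S after that: {D, E, S}.
Removed useless symbols: {C} and every production mentioning them.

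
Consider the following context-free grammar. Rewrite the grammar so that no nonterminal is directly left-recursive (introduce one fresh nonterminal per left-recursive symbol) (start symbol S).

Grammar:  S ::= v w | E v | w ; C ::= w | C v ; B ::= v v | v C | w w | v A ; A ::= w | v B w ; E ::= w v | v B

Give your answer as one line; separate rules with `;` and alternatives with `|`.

S ::= v w | E v | w; C ::= w C'; B ::= v v | v C | w w | v A; A ::= w | v B w; E ::= w v | v B; C' ::= v C' | epsilon

Left recursion appears on C.
For C: α = {v}, β = {w}. Rewrite as C → β C' and C' → α C' | ε.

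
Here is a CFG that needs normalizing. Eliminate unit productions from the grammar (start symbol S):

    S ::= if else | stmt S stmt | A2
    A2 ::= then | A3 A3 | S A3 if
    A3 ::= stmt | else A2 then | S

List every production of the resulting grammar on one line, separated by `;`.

S ::= then | A3 A3 | S A3 if | if else | stmt S stmt; A2 ::= then | A3 A3 | S A3 if; A3 ::= then | A3 A3 | S A3 if | if else | stmt S stmt | stmt | else A2 then

Unit pairs: A3 ⇒* {A2, S}; S ⇒* {A2}.
Replace each nonterminal's rules with the union of the non-unit rules of every nonterminal it unit-derives.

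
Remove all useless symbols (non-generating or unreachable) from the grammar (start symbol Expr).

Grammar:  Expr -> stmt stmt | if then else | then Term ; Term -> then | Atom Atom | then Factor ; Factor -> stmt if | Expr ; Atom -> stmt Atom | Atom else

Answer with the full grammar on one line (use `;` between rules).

Expr -> stmt stmt | if then else | then Term; Term -> then | then Factor; Factor -> stmt if | Expr

Generating nonterminals: {Expr, Factor, Term}.
Reachable from Expr after that: {Expr, Factor, Term}.
Removed useless symbols: {Atom} and every production mentioning them.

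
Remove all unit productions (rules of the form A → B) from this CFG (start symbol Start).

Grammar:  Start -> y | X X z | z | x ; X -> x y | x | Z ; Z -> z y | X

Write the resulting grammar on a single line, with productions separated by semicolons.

Start -> y | X X z | z | x; X -> z y | x y | x; Z -> z y | x y | x

Unit pairs: X ⇒* {Z}; Z ⇒* {X}.
For every A with A ⇒* B via unit rules, add B's non-unit alternatives to A; then delete every rule of the form X → Y.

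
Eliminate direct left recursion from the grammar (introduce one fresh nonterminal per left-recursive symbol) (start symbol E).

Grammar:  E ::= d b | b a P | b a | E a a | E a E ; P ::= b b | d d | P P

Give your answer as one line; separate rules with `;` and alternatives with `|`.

Left recursion appears on E, P.
For E: α = {a a, a E}, β = {d b, b a P, b a}. Rewrite as E → β E' and E' → α E' | ε.
For P: α = {P}, β = {b b, d d}. Rewrite as P → β P' and P' → α P' | ε.

E ::= d b E' | b a P E' | b a E'; P ::= b b P' | d d P'; E' ::= a a E' | a E E' | eps; P' ::= P P' | eps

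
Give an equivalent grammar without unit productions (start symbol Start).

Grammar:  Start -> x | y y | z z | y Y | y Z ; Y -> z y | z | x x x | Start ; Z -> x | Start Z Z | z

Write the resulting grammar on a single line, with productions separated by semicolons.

Unit pairs: Y ⇒* {Start}.
For every A with A ⇒* B via unit rules, add B's non-unit alternatives to A; then delete every rule of the form X → Y.

Start -> x | y y | z z | y Y | y Z; Y -> x | y y | z z | y Y | y Z | z y | z | x x x; Z -> x | Start Z Z | z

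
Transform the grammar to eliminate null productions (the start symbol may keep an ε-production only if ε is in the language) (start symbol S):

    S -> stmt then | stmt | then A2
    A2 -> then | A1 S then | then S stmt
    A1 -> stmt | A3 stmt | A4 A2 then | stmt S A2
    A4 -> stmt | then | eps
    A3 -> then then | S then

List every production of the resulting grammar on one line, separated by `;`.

S -> stmt then | stmt | then A2; A2 -> then | A1 S then | then S stmt; A1 -> stmt | A3 stmt | A4 A2 then | A2 then | stmt S A2; A4 -> stmt | then; A3 -> then then | S then

Nullable nonterminals: {A4}.
ε ∉ L(G), so no ε-production is kept.
Add the nullable-subset variants: A1 → A4 A2 then gives A4 A2 then | A2 then.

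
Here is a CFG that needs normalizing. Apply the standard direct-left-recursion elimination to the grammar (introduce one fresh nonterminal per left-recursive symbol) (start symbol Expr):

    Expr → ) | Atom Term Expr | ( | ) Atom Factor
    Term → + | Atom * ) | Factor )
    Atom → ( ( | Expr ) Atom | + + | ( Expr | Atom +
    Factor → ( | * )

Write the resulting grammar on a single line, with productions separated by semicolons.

Expr → ) | Atom Term Expr | ( | ) Atom Factor; Term → + | Atom * ) | Factor ); Atom → ( ( Atom1 | Expr ) Atom Atom1 | + + Atom1 | ( Expr Atom1; Factor → ( | * ); Atom1 → + Atom1 | ε

Atom is directly left-recursive.
For Atom: α = {+}, β = {( (, Expr ) Atom, + +, ( Expr}. Rewrite as Atom → β Atom1 and Atom1 → α Atom1 | ε.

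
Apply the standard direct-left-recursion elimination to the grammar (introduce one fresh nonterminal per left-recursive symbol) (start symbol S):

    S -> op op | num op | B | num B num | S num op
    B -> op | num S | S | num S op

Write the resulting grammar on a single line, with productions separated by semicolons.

S -> op op S' | num op S' | B S' | num B num S'; B -> op | num S | S | num S op; S' -> num op S' | ε

Directly left-recursive nonterminal: S.
For S: α = {num op}, β = {op op, num op, B, num B num}. Rewrite as S → β S' and S' → α S' | ε.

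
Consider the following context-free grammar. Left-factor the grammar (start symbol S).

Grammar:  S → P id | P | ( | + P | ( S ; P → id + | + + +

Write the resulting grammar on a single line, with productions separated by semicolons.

S → + P | P S' | ( S''; P → id + | + + +; S' → id | epsilon; S'' → epsilon | S

S has alternatives sharing prefix 'P': factor to S → P S' with S' → id | ε.
S has alternatives sharing prefix '(': factor to S → ( S'' with S'' → ε | S.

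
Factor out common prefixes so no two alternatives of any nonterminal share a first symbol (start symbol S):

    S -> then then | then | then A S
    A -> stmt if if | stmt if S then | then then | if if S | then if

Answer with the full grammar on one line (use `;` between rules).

S has alternatives sharing prefix 'then': factor to S → then S' with S' → then | ε | A S.
A has alternatives sharing prefix 'stmt if': factor to A → stmt if A' with A' → if | S then.
A has alternatives sharing prefix 'then': factor to A → then A'' with A'' → then | if.

S -> then S'; A -> if if S | stmt if A' | then A''; S' -> then | eps | A S; A' -> if | S then; A'' -> then | if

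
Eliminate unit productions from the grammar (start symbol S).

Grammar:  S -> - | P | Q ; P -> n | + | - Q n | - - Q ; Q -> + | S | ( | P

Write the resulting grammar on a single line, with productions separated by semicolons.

S -> - | n | + | - Q n | - - Q | (; P -> n | + | - Q n | - - Q; Q -> - | n | + | - Q n | - - Q | (

Unit pairs: Q ⇒* {P, S}; S ⇒* {P, Q}.
For every A with A ⇒* B via unit rules, add B's non-unit alternatives to A; then delete every rule of the form X → Y.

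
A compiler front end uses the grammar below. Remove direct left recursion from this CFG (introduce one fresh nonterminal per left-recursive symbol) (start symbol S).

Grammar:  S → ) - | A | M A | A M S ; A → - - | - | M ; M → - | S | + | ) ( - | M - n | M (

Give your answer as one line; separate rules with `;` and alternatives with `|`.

Directly left-recursive nonterminal: M.
For M: α = {- n, (}, β = {-, S, +, ) ( -}. Rewrite as M → β M' and M' → α M' | ε.

S → ) - | A | M A | A M S; A → - - | - | M; M → - M' | S M' | + M' | ) ( - M'; M' → - n M' | ( M' | ε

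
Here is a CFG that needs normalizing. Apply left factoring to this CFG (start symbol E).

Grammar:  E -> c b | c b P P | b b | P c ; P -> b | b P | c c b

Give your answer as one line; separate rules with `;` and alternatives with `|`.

E -> b b | P c | c b E'; P -> c c b | b P'; E' -> ε | P P; P' -> ε | P

E has alternatives sharing prefix 'c b': factor to E → c b E' with E' → ε | P P.
P has alternatives sharing prefix 'b': factor to P → b P' with P' → ε | P.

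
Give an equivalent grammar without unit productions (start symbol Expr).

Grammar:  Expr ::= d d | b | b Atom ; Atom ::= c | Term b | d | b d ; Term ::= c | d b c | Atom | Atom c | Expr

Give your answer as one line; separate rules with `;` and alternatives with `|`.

Unit pairs: Term ⇒* {Atom, Expr}.
Replace each nonterminal's rules with the union of the non-unit rules of every nonterminal it unit-derives.

Expr ::= d d | b | b Atom; Atom ::= c | Term b | d | b d; Term ::= c | d b c | Atom c | Term b | d | b d | d d | b | b Atom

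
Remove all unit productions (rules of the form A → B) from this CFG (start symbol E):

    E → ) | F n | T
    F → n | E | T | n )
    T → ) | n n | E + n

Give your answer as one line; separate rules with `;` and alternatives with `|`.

E → ) | F n | n n | E + n; F → ) | F n | n | n ) | n n | E + n; T → ) | n n | E + n

Unit pairs: E ⇒* {T}; F ⇒* {E, T}.
For every A with A ⇒* B via unit rules, add B's non-unit alternatives to A; then delete every rule of the form X → Y.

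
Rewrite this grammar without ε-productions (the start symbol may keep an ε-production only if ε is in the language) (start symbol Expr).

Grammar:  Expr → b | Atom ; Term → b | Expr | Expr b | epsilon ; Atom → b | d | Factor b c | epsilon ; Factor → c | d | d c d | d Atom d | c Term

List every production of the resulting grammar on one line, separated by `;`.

Nullable set = {Atom, Expr, Term}.
ε ∈ L(G) since Expr is nullable, so keep Expr → ε.
Add the nullable-subset variants: Factor → d Atom d gives d Atom d | d d.

Expr → b | Atom | ε; Term → b | Expr | Expr b; Atom → b | d | Factor b c; Factor → c | d | d c d | d Atom d | d d | c Term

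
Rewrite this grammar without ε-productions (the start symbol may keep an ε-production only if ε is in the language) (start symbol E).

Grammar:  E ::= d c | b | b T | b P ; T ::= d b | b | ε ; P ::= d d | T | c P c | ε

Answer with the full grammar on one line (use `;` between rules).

Nullable nonterminals: {P, T}.
ε ∉ L(G), so no ε-production is kept.
Expand every rule over subsets of its nullable positions: P → c P c gives c P c | c c.

E ::= d c | b | b T | b P; T ::= d b | b; P ::= d d | T | c P c | c c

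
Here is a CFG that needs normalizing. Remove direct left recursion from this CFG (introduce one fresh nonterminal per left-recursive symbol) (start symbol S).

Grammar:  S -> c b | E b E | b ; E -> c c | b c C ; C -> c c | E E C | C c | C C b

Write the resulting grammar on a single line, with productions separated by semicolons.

S -> c b | E b E | b; E -> c c | b c C; C -> c c C' | E E C C'; C' -> c C' | C b C' | ε

Left recursion appears on C.
For C: α = {c, C b}, β = {c c, E E C}. Rewrite as C → β C' and C' → α C' | ε.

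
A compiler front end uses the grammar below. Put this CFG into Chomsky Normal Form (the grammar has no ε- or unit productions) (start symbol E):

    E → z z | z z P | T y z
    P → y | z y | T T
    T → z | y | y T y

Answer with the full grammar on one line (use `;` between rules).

Introduce a nonterminal for each terminal appearing in a rule of length ≥ 2: X1 → z, X2 → y.
Binarize each right-hand side of length ≥ 3 by chaining fresh nonterminals (Y1, Y2, …): affected rules were E → X1 X1 P; E → T X2 X1; T → X2 T X2.

E → X1 X1 | X1 Y1 | T Y2; P → y | X1 X2 | T T; T → z | y | X2 Y3; X1 → z; X2 → y; Y1 → X1 P; Y2 → X2 X1; Y3 → T X2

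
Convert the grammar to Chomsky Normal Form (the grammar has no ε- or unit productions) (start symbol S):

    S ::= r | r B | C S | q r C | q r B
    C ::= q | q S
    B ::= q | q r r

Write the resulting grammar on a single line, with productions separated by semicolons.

Introduce a nonterminal for each terminal appearing in a rule of length ≥ 2: X1 → r, X2 → q.
Binarize each right-hand side of length ≥ 3 by chaining fresh nonterminals (Y1, Y2, …): affected rules were S → X2 X1 C; S → X2 X1 B; B → X2 X1 X1.

S ::= r | X1 B | C S | X2 Y1 | X2 Y2; C ::= q | X2 S; B ::= q | X2 Y3; X1 ::= r; X2 ::= q; Y1 ::= X1 C; Y2 ::= X1 B; Y3 ::= X1 X1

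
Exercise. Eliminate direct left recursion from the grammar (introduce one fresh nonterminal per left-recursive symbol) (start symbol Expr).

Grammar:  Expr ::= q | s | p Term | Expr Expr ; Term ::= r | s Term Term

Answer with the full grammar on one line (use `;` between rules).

Left recursion appears on Expr.
For Expr: α = {Expr}, β = {q, s, p Term}. Rewrite as Expr → β Expr1 and Expr1 → α Expr1 | ε.

Expr ::= q Expr1 | s Expr1 | p Term Expr1; Term ::= r | s Term Term; Expr1 ::= Expr Expr1 | ε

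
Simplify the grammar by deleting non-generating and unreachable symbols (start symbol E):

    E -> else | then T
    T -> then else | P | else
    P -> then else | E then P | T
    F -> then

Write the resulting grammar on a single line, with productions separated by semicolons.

Generating nonterminals: {E, F, P, T}.
Reachable from E after that: {E, P, T}.
Removed useless symbols: {F} and every production mentioning them.

E -> else | then T; T -> then else | P | else; P -> then else | E then P | T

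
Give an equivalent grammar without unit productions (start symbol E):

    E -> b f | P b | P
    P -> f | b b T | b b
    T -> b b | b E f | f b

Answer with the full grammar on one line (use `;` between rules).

Unit pairs: E ⇒* {P}.
Replace each nonterminal's rules with the union of the non-unit rules of every nonterminal it unit-derives.

E -> b f | P b | f | b b T | b b; P -> f | b b T | b b; T -> b b | b E f | f b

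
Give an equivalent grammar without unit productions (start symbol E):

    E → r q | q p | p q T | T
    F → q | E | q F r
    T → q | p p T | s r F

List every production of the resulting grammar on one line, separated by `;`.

Unit pairs: E ⇒* {T}; F ⇒* {E, T}.
Replace each nonterminal's rules with the union of the non-unit rules of every nonterminal it unit-derives.

E → r q | q p | p q T | q | p p T | s r F; F → r q | q p | p q T | q | q F r | p p T | s r F; T → q | p p T | s r F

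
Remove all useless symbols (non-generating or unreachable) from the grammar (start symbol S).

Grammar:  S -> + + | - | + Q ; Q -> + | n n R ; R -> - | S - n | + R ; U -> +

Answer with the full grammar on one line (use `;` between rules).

S -> + + | - | + Q; Q -> + | n n R; R -> - | S - n | + R

Generating nonterminals: {Q, R, S, U}.
Reachable from S after that: {Q, R, S}.
Removed useless symbols: {U} and every production mentioning them.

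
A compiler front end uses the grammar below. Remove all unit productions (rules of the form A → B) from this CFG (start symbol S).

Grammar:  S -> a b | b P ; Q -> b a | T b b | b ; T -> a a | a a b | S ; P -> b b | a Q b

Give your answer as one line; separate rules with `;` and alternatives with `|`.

Unit pairs: T ⇒* {S}.
Replace each nonterminal's rules with the union of the non-unit rules of every nonterminal it unit-derives.

S -> a b | b P; Q -> b a | T b b | b; T -> a b | b P | a a | a a b; P -> b b | a Q b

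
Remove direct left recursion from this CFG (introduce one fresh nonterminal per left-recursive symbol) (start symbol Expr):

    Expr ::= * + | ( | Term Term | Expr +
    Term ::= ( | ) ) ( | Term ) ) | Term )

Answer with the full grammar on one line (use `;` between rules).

Expr, Term are directly left-recursive.
For Expr: α = {+}, β = {* +, (, Term Term}. Rewrite as Expr → β Expr1 and Expr1 → α Expr1 | ε.
For Term: α = {) ), )}, β = {(, ) ) (}. Rewrite as Term → β Term1 and Term1 → α Term1 | ε.

Expr ::= * + Expr1 | ( Expr1 | Term Term Expr1; Term ::= ( Term1 | ) ) ( Term1; Expr1 ::= + Expr1 | eps; Term1 ::= ) ) Term1 | ) Term1 | eps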